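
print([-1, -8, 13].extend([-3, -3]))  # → None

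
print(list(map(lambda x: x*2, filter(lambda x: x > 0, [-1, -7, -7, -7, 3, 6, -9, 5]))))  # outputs [6, 12, 10]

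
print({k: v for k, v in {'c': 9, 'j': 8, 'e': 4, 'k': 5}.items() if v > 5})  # {'c': 9, 'j': 8}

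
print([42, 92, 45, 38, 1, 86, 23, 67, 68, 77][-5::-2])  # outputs [86, 38, 92]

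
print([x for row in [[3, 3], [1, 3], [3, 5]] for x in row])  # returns [3, 3, 1, 3, 3, 5]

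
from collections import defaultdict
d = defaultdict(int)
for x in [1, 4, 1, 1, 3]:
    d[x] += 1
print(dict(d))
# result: {1: 3, 4: 1, 3: 1}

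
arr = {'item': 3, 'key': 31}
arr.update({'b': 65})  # {'item': 3, 'key': 31, 'b': 65}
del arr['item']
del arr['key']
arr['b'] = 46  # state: {'b': 46}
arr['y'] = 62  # {'b': 46, 'y': 62}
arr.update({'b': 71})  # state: {'b': 71, 'y': 62}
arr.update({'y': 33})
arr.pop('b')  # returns 71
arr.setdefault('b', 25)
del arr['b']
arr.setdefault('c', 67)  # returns 67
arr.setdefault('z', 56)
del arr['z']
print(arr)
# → {'y': 33, 'c': 67}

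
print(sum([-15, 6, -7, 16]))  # 0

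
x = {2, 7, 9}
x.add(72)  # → {2, 7, 9, 72}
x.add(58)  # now {2, 7, 9, 58, 72}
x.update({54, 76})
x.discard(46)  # {2, 7, 9, 54, 58, 72, 76}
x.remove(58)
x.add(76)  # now {2, 7, 9, 54, 72, 76}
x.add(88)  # {2, 7, 9, 54, 72, 76, 88}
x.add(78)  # {2, 7, 9, 54, 72, 76, 78, 88}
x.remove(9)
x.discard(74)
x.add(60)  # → {2, 7, 54, 60, 72, 76, 78, 88}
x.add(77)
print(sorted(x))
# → [2, 7, 54, 60, 72, 76, 77, 78, 88]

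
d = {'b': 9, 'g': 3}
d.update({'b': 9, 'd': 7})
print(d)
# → {'b': 9, 'g': 3, 'd': 7}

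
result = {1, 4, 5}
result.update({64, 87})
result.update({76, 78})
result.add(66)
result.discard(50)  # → {1, 4, 5, 64, 66, 76, 78, 87}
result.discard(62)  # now {1, 4, 5, 64, 66, 76, 78, 87}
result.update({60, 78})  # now {1, 4, 5, 60, 64, 66, 76, 78, 87}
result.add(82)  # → {1, 4, 5, 60, 64, 66, 76, 78, 82, 87}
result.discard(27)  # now {1, 4, 5, 60, 64, 66, 76, 78, 82, 87}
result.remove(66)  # {1, 4, 5, 60, 64, 76, 78, 82, 87}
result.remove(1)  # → {4, 5, 60, 64, 76, 78, 82, 87}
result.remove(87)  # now {4, 5, 60, 64, 76, 78, 82}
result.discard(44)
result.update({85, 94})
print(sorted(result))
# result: [4, 5, 60, 64, 76, 78, 82, 85, 94]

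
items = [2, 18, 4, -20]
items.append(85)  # [2, 18, 4, -20, 85]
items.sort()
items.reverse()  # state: [85, 18, 4, 2, -20]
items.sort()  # [-20, 2, 4, 18, 85]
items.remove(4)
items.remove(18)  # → [-20, 2, 85]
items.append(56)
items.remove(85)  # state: [-20, 2, 56]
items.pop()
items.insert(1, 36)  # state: [-20, 36, 2]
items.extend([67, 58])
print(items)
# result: [-20, 36, 2, 67, 58]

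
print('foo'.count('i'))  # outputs 0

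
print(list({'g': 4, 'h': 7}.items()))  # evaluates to [('g', 4), ('h', 7)]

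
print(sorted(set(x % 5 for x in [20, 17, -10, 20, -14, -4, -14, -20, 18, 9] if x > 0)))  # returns [0, 2, 3, 4]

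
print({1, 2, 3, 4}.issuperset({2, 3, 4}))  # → True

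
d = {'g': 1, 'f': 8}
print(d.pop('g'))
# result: 1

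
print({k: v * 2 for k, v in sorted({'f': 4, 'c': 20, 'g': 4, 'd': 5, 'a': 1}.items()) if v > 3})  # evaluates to {'c': 40, 'd': 10, 'f': 8, 'g': 8}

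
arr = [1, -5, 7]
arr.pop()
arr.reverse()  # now [-5, 1]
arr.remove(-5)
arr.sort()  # [1]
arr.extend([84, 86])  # [1, 84, 86]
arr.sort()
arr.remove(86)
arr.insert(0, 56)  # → [56, 1, 84]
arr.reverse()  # [84, 1, 56]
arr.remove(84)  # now [1, 56]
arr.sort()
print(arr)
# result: [1, 56]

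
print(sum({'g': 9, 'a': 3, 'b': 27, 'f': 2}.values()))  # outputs 41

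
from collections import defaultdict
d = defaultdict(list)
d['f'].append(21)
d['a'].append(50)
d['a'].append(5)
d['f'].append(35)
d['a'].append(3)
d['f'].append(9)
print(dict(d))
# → {'f': [21, 35, 9], 'a': [50, 5, 3]}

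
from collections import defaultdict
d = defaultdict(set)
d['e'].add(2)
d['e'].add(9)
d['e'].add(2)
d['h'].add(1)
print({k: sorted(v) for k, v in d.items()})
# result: {'e': [2, 9], 'h': [1]}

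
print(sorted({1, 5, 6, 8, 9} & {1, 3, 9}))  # [1, 9]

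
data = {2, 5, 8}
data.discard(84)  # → {2, 5, 8}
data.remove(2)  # {5, 8}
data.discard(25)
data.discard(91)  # {5, 8}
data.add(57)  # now {5, 8, 57}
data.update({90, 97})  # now {5, 8, 57, 90, 97}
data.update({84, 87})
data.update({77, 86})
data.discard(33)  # {5, 8, 57, 77, 84, 86, 87, 90, 97}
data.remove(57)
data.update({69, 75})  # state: {5, 8, 69, 75, 77, 84, 86, 87, 90, 97}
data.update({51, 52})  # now {5, 8, 51, 52, 69, 75, 77, 84, 86, 87, 90, 97}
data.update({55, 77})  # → {5, 8, 51, 52, 55, 69, 75, 77, 84, 86, 87, 90, 97}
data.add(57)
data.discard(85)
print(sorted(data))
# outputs [5, 8, 51, 52, 55, 57, 69, 75, 77, 84, 86, 87, 90, 97]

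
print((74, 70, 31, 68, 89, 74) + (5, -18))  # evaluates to (74, 70, 31, 68, 89, 74, 5, -18)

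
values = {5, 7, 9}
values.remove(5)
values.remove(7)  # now {9}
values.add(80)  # {9, 80}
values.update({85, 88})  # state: {9, 80, 85, 88}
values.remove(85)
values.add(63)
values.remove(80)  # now {9, 63, 88}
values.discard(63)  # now {9, 88}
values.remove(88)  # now {9}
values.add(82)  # {9, 82}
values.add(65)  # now {9, 65, 82}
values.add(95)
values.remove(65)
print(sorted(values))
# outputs [9, 82, 95]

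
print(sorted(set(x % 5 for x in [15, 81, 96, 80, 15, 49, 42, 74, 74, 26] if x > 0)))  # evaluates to [0, 1, 2, 4]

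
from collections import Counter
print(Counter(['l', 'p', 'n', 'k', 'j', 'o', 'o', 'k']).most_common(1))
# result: [('k', 2)]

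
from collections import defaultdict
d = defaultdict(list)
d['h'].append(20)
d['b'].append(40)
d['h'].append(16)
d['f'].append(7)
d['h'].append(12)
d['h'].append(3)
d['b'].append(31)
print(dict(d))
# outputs {'h': [20, 16, 12, 3], 'b': [40, 31], 'f': [7]}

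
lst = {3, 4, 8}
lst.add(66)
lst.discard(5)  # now {3, 4, 8, 66}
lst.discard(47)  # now {3, 4, 8, 66}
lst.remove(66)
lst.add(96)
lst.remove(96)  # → {3, 4, 8}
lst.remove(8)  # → {3, 4}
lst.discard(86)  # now {3, 4}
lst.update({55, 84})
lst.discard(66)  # {3, 4, 55, 84}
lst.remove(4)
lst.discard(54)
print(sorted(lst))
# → [3, 55, 84]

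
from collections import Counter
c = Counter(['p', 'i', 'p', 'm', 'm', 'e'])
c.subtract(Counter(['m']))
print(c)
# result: Counter({'p': 2, 'i': 1, 'm': 1, 'e': 1})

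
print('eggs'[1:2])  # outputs g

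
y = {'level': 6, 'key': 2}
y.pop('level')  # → 6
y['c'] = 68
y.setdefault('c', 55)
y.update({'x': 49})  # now {'key': 2, 'c': 68, 'x': 49}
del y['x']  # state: {'key': 2, 'c': 68}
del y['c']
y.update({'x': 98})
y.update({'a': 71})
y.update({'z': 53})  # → {'key': 2, 'x': 98, 'a': 71, 'z': 53}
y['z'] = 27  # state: {'key': 2, 'x': 98, 'a': 71, 'z': 27}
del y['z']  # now {'key': 2, 'x': 98, 'a': 71}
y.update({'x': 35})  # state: {'key': 2, 'x': 35, 'a': 71}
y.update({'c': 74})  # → {'key': 2, 'x': 35, 'a': 71, 'c': 74}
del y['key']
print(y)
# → {'x': 35, 'a': 71, 'c': 74}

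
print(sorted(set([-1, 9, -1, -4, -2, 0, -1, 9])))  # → [-4, -2, -1, 0, 9]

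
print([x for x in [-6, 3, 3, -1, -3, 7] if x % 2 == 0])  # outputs [-6]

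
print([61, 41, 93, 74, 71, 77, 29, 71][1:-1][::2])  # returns [41, 74, 77]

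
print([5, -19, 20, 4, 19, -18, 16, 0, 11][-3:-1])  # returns [16, 0]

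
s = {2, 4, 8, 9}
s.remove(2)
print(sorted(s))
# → [4, 8, 9]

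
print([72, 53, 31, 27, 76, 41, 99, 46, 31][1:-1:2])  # [53, 27, 41, 46]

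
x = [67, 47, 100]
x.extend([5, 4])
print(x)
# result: [67, 47, 100, 5, 4]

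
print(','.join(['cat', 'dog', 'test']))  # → cat,dog,test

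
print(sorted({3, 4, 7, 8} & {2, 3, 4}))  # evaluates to [3, 4]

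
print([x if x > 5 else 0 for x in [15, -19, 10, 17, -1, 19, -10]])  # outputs [15, 0, 10, 17, 0, 19, 0]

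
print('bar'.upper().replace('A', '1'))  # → B1R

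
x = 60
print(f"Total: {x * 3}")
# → Total: 180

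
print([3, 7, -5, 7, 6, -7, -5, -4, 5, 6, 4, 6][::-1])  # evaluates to [6, 4, 6, 5, -4, -5, -7, 6, 7, -5, 7, 3]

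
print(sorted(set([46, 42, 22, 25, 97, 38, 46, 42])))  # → [22, 25, 38, 42, 46, 97]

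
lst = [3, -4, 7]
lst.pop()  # 7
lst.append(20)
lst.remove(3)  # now [-4, 20]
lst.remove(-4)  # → [20]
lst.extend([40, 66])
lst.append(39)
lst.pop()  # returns 39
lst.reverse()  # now [66, 40, 20]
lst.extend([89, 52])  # [66, 40, 20, 89, 52]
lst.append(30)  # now [66, 40, 20, 89, 52, 30]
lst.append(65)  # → [66, 40, 20, 89, 52, 30, 65]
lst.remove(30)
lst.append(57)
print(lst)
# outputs [66, 40, 20, 89, 52, 65, 57]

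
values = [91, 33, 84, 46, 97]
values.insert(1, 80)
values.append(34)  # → [91, 80, 33, 84, 46, 97, 34]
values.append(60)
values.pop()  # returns 60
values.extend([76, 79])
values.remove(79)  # [91, 80, 33, 84, 46, 97, 34, 76]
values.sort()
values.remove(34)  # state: [33, 46, 76, 80, 84, 91, 97]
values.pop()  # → 97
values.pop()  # 91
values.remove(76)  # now [33, 46, 80, 84]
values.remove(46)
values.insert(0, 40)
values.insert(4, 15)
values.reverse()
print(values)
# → [15, 84, 80, 33, 40]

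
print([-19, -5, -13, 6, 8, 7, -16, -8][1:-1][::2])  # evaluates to [-5, 6, 7]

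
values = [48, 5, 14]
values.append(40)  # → [48, 5, 14, 40]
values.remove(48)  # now [5, 14, 40]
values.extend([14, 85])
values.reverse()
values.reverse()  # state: [5, 14, 40, 14, 85]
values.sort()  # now [5, 14, 14, 40, 85]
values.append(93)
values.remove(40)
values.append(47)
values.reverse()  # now [47, 93, 85, 14, 14, 5]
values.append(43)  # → [47, 93, 85, 14, 14, 5, 43]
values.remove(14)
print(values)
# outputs [47, 93, 85, 14, 5, 43]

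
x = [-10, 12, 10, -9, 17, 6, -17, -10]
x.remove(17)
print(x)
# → [-10, 12, 10, -9, 6, -17, -10]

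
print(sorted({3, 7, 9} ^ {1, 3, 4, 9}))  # [1, 4, 7]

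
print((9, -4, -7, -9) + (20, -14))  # (9, -4, -7, -9, 20, -14)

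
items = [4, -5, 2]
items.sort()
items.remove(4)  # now [-5, 2]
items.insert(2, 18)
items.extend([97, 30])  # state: [-5, 2, 18, 97, 30]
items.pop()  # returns 30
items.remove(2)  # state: [-5, 18, 97]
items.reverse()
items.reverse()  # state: [-5, 18, 97]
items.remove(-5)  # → [18, 97]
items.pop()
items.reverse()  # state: [18]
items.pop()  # 18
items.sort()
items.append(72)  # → [72]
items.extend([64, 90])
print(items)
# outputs [72, 64, 90]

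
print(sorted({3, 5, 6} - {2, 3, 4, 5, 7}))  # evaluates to [6]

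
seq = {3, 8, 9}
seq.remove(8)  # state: {3, 9}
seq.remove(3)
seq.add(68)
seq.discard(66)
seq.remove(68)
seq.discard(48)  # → {9}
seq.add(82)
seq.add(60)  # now {9, 60, 82}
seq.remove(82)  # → {9, 60}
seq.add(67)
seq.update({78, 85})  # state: {9, 60, 67, 78, 85}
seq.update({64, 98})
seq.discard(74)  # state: {9, 60, 64, 67, 78, 85, 98}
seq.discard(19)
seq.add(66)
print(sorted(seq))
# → [9, 60, 64, 66, 67, 78, 85, 98]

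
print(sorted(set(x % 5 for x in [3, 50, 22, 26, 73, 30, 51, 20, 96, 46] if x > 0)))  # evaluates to [0, 1, 2, 3]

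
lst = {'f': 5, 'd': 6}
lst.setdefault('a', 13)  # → 13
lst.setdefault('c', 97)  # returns 97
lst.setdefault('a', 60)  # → 13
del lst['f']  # {'d': 6, 'a': 13, 'c': 97}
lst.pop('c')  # 97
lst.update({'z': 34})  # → {'d': 6, 'a': 13, 'z': 34}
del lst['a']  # {'d': 6, 'z': 34}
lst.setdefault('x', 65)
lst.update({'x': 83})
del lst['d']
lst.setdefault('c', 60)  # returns 60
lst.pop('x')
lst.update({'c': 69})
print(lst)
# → {'z': 34, 'c': 69}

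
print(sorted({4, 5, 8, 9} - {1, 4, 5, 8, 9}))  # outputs []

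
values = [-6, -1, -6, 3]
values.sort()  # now [-6, -6, -1, 3]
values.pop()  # 3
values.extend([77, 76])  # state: [-6, -6, -1, 77, 76]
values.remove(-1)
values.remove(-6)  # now [-6, 77, 76]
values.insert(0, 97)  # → [97, -6, 77, 76]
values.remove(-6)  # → [97, 77, 76]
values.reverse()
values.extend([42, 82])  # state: [76, 77, 97, 42, 82]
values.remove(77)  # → [76, 97, 42, 82]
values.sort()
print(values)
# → [42, 76, 82, 97]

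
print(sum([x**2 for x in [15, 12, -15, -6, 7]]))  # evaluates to 679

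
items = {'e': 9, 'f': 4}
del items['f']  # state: {'e': 9}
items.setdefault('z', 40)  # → 40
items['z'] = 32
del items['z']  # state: {'e': 9}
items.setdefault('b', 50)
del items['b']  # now {'e': 9}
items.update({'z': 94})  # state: {'e': 9, 'z': 94}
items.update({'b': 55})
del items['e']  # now {'z': 94, 'b': 55}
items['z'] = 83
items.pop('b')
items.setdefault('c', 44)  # 44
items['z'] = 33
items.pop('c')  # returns 44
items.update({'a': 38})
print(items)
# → {'z': 33, 'a': 38}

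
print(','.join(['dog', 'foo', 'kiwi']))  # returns dog,foo,kiwi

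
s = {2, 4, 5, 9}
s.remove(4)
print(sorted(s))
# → [2, 5, 9]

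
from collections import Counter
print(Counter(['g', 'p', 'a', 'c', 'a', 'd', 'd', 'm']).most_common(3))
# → [('a', 2), ('d', 2), ('g', 1)]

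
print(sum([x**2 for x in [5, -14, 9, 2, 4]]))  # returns 322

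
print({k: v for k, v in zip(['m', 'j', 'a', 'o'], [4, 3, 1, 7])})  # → {'m': 4, 'j': 3, 'a': 1, 'o': 7}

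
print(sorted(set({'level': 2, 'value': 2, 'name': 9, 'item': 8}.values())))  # [2, 8, 9]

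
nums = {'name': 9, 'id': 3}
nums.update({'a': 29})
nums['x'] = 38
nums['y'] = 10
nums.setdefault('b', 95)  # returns 95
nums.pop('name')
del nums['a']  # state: {'id': 3, 'x': 38, 'y': 10, 'b': 95}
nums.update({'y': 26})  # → {'id': 3, 'x': 38, 'y': 26, 'b': 95}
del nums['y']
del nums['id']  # {'x': 38, 'b': 95}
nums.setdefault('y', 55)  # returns 55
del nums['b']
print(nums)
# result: {'x': 38, 'y': 55}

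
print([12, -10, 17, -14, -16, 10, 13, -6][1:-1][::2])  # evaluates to [-10, -14, 10]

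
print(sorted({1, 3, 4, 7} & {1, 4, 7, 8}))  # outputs [1, 4, 7]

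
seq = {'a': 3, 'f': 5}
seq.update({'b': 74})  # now {'a': 3, 'f': 5, 'b': 74}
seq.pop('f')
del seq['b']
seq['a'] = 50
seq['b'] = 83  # {'a': 50, 'b': 83}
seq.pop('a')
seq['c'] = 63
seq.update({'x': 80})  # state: {'b': 83, 'c': 63, 'x': 80}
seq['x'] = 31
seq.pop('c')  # 63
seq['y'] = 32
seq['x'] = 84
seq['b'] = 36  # {'b': 36, 'x': 84, 'y': 32}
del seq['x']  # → {'b': 36, 'y': 32}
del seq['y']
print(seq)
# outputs {'b': 36}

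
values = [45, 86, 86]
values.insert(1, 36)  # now [45, 36, 86, 86]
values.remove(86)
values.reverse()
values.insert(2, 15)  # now [86, 36, 15, 45]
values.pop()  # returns 45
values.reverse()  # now [15, 36, 86]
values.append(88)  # [15, 36, 86, 88]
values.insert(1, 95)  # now [15, 95, 36, 86, 88]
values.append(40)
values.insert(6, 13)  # [15, 95, 36, 86, 88, 40, 13]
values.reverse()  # [13, 40, 88, 86, 36, 95, 15]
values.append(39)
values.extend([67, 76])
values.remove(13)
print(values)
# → [40, 88, 86, 36, 95, 15, 39, 67, 76]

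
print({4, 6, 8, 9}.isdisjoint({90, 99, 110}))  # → True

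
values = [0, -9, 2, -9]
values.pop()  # -9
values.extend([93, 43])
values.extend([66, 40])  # [0, -9, 2, 93, 43, 66, 40]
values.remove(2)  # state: [0, -9, 93, 43, 66, 40]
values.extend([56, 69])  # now [0, -9, 93, 43, 66, 40, 56, 69]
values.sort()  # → [-9, 0, 40, 43, 56, 66, 69, 93]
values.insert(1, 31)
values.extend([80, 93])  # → [-9, 31, 0, 40, 43, 56, 66, 69, 93, 80, 93]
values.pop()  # 93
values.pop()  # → 80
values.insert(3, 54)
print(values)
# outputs [-9, 31, 0, 54, 40, 43, 56, 66, 69, 93]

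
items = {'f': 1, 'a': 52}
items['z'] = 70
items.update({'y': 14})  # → {'f': 1, 'a': 52, 'z': 70, 'y': 14}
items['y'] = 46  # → {'f': 1, 'a': 52, 'z': 70, 'y': 46}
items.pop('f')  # 1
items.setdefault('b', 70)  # 70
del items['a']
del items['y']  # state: {'z': 70, 'b': 70}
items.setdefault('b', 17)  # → 70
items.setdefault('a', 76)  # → 76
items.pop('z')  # 70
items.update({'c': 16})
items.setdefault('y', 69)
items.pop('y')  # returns 69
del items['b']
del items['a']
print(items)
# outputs {'c': 16}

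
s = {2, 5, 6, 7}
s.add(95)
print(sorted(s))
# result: [2, 5, 6, 7, 95]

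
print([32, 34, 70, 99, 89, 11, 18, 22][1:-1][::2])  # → [34, 99, 11]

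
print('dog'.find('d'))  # 0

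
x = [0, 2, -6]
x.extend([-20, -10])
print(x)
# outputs [0, 2, -6, -20, -10]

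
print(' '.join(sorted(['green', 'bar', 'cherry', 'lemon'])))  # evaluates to bar cherry green lemon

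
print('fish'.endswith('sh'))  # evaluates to True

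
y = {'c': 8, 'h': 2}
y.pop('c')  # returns 8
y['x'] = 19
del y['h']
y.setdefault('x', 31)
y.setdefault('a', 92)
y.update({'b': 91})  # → {'x': 19, 'a': 92, 'b': 91}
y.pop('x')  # 19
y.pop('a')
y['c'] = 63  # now {'b': 91, 'c': 63}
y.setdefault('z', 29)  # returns 29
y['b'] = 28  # {'b': 28, 'c': 63, 'z': 29}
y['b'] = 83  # {'b': 83, 'c': 63, 'z': 29}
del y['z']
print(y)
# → {'b': 83, 'c': 63}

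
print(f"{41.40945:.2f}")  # 41.41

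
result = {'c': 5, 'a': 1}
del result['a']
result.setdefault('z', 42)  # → 42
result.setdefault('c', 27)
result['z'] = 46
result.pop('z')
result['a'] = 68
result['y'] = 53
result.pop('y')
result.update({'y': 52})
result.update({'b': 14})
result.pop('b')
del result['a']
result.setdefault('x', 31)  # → 31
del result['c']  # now {'y': 52, 'x': 31}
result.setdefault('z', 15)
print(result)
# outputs {'y': 52, 'x': 31, 'z': 15}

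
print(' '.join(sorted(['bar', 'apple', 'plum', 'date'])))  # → apple bar date plum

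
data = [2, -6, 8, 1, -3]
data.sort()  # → [-6, -3, 1, 2, 8]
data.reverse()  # [8, 2, 1, -3, -6]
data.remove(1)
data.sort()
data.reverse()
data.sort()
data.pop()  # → 8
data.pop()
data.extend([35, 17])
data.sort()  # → [-6, -3, 17, 35]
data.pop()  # 35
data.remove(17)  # [-6, -3]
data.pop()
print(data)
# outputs [-6]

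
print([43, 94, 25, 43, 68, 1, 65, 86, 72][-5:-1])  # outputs [68, 1, 65, 86]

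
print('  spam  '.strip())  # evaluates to spam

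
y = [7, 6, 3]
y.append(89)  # [7, 6, 3, 89]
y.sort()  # [3, 6, 7, 89]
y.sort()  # [3, 6, 7, 89]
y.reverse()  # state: [89, 7, 6, 3]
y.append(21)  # [89, 7, 6, 3, 21]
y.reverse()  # [21, 3, 6, 7, 89]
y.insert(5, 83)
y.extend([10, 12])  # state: [21, 3, 6, 7, 89, 83, 10, 12]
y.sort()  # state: [3, 6, 7, 10, 12, 21, 83, 89]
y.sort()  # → [3, 6, 7, 10, 12, 21, 83, 89]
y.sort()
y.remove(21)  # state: [3, 6, 7, 10, 12, 83, 89]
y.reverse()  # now [89, 83, 12, 10, 7, 6, 3]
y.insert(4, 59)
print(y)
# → [89, 83, 12, 10, 59, 7, 6, 3]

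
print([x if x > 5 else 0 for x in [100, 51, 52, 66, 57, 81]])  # [100, 51, 52, 66, 57, 81]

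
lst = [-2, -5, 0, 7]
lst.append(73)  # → [-2, -5, 0, 7, 73]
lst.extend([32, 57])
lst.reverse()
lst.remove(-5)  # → [57, 32, 73, 7, 0, -2]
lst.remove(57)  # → [32, 73, 7, 0, -2]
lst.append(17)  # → [32, 73, 7, 0, -2, 17]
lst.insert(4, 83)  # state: [32, 73, 7, 0, 83, -2, 17]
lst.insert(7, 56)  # [32, 73, 7, 0, 83, -2, 17, 56]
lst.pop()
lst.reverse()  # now [17, -2, 83, 0, 7, 73, 32]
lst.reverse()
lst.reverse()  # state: [17, -2, 83, 0, 7, 73, 32]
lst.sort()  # [-2, 0, 7, 17, 32, 73, 83]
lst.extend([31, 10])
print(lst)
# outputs [-2, 0, 7, 17, 32, 73, 83, 31, 10]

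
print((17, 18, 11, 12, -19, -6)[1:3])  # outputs (18, 11)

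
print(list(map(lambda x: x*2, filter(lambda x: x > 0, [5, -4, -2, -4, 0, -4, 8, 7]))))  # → [10, 16, 14]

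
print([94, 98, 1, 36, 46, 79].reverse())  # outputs None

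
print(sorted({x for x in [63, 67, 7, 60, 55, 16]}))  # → [7, 16, 55, 60, 63, 67]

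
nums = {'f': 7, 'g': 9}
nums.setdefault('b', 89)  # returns 89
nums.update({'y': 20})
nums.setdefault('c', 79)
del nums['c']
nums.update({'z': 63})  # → {'f': 7, 'g': 9, 'b': 89, 'y': 20, 'z': 63}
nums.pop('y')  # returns 20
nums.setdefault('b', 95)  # 89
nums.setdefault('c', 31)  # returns 31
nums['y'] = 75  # {'f': 7, 'g': 9, 'b': 89, 'z': 63, 'c': 31, 'y': 75}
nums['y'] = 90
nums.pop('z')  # 63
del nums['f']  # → {'g': 9, 'b': 89, 'c': 31, 'y': 90}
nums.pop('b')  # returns 89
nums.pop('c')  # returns 31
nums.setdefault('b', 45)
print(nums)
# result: {'g': 9, 'y': 90, 'b': 45}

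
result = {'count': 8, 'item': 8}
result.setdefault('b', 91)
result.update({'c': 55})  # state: {'count': 8, 'item': 8, 'b': 91, 'c': 55}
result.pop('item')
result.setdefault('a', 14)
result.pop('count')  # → 8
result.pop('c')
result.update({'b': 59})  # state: {'b': 59, 'a': 14}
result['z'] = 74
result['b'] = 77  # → {'b': 77, 'a': 14, 'z': 74}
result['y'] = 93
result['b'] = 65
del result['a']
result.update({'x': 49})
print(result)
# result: {'b': 65, 'z': 74, 'y': 93, 'x': 49}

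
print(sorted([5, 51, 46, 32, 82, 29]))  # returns [5, 29, 32, 46, 51, 82]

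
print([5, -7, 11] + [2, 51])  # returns [5, -7, 11, 2, 51]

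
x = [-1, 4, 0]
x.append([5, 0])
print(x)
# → [-1, 4, 0, [5, 0]]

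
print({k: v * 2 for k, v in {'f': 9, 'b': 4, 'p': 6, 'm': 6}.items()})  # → {'f': 18, 'b': 8, 'p': 12, 'm': 12}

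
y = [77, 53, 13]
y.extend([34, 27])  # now [77, 53, 13, 34, 27]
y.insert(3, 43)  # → [77, 53, 13, 43, 34, 27]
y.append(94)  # [77, 53, 13, 43, 34, 27, 94]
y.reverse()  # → [94, 27, 34, 43, 13, 53, 77]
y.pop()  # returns 77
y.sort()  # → [13, 27, 34, 43, 53, 94]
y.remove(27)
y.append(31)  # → [13, 34, 43, 53, 94, 31]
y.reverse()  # [31, 94, 53, 43, 34, 13]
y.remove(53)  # [31, 94, 43, 34, 13]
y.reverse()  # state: [13, 34, 43, 94, 31]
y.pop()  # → 31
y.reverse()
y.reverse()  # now [13, 34, 43, 94]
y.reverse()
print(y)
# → [94, 43, 34, 13]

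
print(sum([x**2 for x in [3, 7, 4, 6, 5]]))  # 135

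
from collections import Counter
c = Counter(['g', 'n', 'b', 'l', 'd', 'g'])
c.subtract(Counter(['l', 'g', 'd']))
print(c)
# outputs Counter({'g': 1, 'n': 1, 'b': 1, 'l': 0, 'd': 0})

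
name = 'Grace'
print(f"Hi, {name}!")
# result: Hi, Grace!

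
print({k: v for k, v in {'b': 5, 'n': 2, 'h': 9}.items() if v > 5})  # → {'h': 9}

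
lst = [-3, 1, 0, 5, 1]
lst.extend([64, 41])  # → [-3, 1, 0, 5, 1, 64, 41]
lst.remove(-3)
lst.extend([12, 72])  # [1, 0, 5, 1, 64, 41, 12, 72]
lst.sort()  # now [0, 1, 1, 5, 12, 41, 64, 72]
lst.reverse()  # [72, 64, 41, 12, 5, 1, 1, 0]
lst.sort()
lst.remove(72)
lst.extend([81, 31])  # [0, 1, 1, 5, 12, 41, 64, 81, 31]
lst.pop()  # 31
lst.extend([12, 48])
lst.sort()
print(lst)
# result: [0, 1, 1, 5, 12, 12, 41, 48, 64, 81]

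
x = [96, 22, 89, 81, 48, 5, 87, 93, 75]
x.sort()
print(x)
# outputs [5, 22, 48, 75, 81, 87, 89, 93, 96]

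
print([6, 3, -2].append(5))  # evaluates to None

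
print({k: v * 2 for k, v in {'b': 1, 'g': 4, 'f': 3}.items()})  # {'b': 2, 'g': 8, 'f': 6}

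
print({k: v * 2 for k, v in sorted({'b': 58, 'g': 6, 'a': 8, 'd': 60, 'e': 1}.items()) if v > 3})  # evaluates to {'a': 16, 'b': 116, 'd': 120, 'g': 12}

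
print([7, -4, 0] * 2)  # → [7, -4, 0, 7, -4, 0]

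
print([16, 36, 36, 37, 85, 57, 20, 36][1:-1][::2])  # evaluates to [36, 37, 57]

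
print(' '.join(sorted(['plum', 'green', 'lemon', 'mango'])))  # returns green lemon mango plum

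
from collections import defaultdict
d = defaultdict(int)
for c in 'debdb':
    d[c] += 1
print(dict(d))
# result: {'d': 2, 'e': 1, 'b': 2}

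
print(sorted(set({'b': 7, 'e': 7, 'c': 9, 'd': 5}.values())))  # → [5, 7, 9]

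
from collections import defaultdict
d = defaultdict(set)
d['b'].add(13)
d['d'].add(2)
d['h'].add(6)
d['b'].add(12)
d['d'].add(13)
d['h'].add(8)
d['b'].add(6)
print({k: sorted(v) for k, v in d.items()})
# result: {'b': [6, 12, 13], 'd': [2, 13], 'h': [6, 8]}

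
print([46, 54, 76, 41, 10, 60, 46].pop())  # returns 46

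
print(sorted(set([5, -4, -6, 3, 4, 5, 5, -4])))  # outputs [-6, -4, 3, 4, 5]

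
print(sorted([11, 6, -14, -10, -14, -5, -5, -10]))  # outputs [-14, -14, -10, -10, -5, -5, 6, 11]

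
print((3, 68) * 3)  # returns (3, 68, 3, 68, 3, 68)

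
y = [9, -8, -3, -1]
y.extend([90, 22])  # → [9, -8, -3, -1, 90, 22]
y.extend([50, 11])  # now [9, -8, -3, -1, 90, 22, 50, 11]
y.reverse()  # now [11, 50, 22, 90, -1, -3, -8, 9]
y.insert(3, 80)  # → [11, 50, 22, 80, 90, -1, -3, -8, 9]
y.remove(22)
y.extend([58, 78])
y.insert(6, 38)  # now [11, 50, 80, 90, -1, -3, 38, -8, 9, 58, 78]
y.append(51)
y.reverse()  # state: [51, 78, 58, 9, -8, 38, -3, -1, 90, 80, 50, 11]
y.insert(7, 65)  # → [51, 78, 58, 9, -8, 38, -3, 65, -1, 90, 80, 50, 11]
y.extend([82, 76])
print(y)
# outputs [51, 78, 58, 9, -8, 38, -3, 65, -1, 90, 80, 50, 11, 82, 76]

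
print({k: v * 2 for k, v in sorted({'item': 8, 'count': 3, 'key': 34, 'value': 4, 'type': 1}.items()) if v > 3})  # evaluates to {'item': 16, 'key': 68, 'value': 8}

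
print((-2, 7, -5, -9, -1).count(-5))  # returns 1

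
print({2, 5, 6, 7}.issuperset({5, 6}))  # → True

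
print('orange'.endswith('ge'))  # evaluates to True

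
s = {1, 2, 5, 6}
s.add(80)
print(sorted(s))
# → [1, 2, 5, 6, 80]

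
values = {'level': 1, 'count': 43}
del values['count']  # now {'level': 1}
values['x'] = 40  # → {'level': 1, 'x': 40}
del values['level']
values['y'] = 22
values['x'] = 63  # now {'x': 63, 'y': 22}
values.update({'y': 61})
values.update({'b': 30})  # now {'x': 63, 'y': 61, 'b': 30}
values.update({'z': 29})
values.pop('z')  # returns 29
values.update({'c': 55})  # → {'x': 63, 'y': 61, 'b': 30, 'c': 55}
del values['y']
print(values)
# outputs {'x': 63, 'b': 30, 'c': 55}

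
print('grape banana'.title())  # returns Grape Banana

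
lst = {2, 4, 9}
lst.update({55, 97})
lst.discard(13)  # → {2, 4, 9, 55, 97}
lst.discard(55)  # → {2, 4, 9, 97}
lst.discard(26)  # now {2, 4, 9, 97}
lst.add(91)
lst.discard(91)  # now {2, 4, 9, 97}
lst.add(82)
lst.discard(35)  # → {2, 4, 9, 82, 97}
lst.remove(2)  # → {4, 9, 82, 97}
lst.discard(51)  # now {4, 9, 82, 97}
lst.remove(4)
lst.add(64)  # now {9, 64, 82, 97}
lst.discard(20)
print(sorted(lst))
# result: [9, 64, 82, 97]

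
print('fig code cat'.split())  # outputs ['fig', 'code', 'cat']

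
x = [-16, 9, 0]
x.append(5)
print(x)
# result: [-16, 9, 0, 5]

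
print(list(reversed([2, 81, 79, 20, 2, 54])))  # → [54, 2, 20, 79, 81, 2]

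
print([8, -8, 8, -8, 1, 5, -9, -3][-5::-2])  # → [-8, -8]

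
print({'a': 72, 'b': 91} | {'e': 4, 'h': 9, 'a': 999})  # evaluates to {'a': 999, 'b': 91, 'e': 4, 'h': 9}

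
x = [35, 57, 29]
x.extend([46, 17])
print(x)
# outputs [35, 57, 29, 46, 17]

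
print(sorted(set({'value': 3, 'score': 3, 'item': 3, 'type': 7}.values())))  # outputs [3, 7]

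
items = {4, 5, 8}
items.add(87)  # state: {4, 5, 8, 87}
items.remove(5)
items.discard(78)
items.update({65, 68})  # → {4, 8, 65, 68, 87}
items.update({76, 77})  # {4, 8, 65, 68, 76, 77, 87}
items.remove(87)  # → {4, 8, 65, 68, 76, 77}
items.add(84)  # {4, 8, 65, 68, 76, 77, 84}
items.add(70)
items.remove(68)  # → {4, 8, 65, 70, 76, 77, 84}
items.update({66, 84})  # {4, 8, 65, 66, 70, 76, 77, 84}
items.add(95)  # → {4, 8, 65, 66, 70, 76, 77, 84, 95}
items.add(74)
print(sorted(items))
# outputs [4, 8, 65, 66, 70, 74, 76, 77, 84, 95]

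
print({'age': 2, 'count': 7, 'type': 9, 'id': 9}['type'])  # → 9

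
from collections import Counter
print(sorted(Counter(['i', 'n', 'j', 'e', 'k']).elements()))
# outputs ['e', 'i', 'j', 'k', 'n']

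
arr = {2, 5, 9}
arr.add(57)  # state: {2, 5, 9, 57}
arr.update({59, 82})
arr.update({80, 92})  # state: {2, 5, 9, 57, 59, 80, 82, 92}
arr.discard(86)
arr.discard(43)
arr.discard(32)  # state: {2, 5, 9, 57, 59, 80, 82, 92}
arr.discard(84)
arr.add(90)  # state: {2, 5, 9, 57, 59, 80, 82, 90, 92}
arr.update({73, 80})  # {2, 5, 9, 57, 59, 73, 80, 82, 90, 92}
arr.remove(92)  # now {2, 5, 9, 57, 59, 73, 80, 82, 90}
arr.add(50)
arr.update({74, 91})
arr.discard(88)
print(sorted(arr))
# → [2, 5, 9, 50, 57, 59, 73, 74, 80, 82, 90, 91]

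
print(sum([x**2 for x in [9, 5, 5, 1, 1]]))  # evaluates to 133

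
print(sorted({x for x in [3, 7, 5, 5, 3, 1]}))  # [1, 3, 5, 7]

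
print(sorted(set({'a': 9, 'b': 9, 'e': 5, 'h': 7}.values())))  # [5, 7, 9]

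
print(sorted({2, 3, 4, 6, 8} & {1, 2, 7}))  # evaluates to [2]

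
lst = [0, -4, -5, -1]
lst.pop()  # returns -1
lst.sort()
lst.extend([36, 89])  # [-5, -4, 0, 36, 89]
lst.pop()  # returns 89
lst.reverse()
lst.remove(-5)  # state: [36, 0, -4]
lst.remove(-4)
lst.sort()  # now [0, 36]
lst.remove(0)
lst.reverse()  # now [36]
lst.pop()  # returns 36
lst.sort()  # []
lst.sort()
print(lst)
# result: []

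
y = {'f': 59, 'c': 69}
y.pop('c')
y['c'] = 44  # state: {'f': 59, 'c': 44}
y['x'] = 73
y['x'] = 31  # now {'f': 59, 'c': 44, 'x': 31}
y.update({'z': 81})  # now {'f': 59, 'c': 44, 'x': 31, 'z': 81}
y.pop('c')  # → 44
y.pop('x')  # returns 31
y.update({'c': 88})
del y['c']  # {'f': 59, 'z': 81}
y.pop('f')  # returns 59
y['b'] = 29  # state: {'z': 81, 'b': 29}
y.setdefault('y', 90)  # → 90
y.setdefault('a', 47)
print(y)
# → {'z': 81, 'b': 29, 'y': 90, 'a': 47}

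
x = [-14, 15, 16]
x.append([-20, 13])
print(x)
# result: [-14, 15, 16, [-20, 13]]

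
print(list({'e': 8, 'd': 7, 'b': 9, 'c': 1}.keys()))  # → ['e', 'd', 'b', 'c']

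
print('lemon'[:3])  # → lem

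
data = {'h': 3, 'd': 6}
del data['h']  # {'d': 6}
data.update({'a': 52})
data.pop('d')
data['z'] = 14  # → {'a': 52, 'z': 14}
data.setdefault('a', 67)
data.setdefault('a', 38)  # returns 52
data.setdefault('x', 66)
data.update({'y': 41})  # {'a': 52, 'z': 14, 'x': 66, 'y': 41}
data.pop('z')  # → 14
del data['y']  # {'a': 52, 'x': 66}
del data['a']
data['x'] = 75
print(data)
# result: {'x': 75}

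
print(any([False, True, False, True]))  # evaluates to True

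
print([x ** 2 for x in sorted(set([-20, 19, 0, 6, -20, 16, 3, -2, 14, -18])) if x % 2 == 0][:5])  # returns [400, 324, 4, 0, 36]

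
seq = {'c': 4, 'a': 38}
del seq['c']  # {'a': 38}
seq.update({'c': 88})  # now {'a': 38, 'c': 88}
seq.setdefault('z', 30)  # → 30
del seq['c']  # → {'a': 38, 'z': 30}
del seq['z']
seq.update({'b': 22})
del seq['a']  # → {'b': 22}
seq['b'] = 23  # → {'b': 23}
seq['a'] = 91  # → {'b': 23, 'a': 91}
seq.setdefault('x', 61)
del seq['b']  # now {'a': 91, 'x': 61}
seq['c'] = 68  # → {'a': 91, 'x': 61, 'c': 68}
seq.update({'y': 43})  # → {'a': 91, 'x': 61, 'c': 68, 'y': 43}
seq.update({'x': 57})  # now {'a': 91, 'x': 57, 'c': 68, 'y': 43}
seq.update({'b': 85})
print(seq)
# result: {'a': 91, 'x': 57, 'c': 68, 'y': 43, 'b': 85}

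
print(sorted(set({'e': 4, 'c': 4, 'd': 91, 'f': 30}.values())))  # [4, 30, 91]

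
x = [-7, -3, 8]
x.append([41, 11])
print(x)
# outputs [-7, -3, 8, [41, 11]]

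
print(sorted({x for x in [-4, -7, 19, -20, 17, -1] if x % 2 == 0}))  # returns [-20, -4]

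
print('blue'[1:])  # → lue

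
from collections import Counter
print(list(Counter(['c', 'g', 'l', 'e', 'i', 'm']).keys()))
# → ['c', 'g', 'l', 'e', 'i', 'm']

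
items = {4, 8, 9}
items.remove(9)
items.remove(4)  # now {8}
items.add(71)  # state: {8, 71}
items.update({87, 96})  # {8, 71, 87, 96}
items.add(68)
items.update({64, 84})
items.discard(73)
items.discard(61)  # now {8, 64, 68, 71, 84, 87, 96}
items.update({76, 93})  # {8, 64, 68, 71, 76, 84, 87, 93, 96}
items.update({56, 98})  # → {8, 56, 64, 68, 71, 76, 84, 87, 93, 96, 98}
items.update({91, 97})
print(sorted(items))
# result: [8, 56, 64, 68, 71, 76, 84, 87, 91, 93, 96, 97, 98]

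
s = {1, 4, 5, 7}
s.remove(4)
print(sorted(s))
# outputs [1, 5, 7]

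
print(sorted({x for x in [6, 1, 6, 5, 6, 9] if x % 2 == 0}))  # [6]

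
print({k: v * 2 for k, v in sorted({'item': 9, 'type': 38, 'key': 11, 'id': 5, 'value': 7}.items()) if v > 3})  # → {'id': 10, 'item': 18, 'key': 22, 'type': 76, 'value': 14}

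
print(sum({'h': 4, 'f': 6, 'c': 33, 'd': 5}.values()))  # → 48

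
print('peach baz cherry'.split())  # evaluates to ['peach', 'baz', 'cherry']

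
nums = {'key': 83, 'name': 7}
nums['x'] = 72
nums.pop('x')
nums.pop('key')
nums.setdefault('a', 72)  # 72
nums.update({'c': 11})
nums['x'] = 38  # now {'name': 7, 'a': 72, 'c': 11, 'x': 38}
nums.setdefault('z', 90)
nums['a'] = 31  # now {'name': 7, 'a': 31, 'c': 11, 'x': 38, 'z': 90}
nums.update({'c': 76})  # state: {'name': 7, 'a': 31, 'c': 76, 'x': 38, 'z': 90}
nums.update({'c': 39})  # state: {'name': 7, 'a': 31, 'c': 39, 'x': 38, 'z': 90}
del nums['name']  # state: {'a': 31, 'c': 39, 'x': 38, 'z': 90}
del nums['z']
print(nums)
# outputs {'a': 31, 'c': 39, 'x': 38}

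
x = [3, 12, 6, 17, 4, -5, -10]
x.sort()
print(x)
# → [-10, -5, 3, 4, 6, 12, 17]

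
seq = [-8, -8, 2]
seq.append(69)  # [-8, -8, 2, 69]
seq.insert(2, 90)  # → [-8, -8, 90, 2, 69]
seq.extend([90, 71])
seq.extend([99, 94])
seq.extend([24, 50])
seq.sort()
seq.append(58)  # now [-8, -8, 2, 24, 50, 69, 71, 90, 90, 94, 99, 58]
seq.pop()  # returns 58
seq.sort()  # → [-8, -8, 2, 24, 50, 69, 71, 90, 90, 94, 99]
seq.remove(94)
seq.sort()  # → [-8, -8, 2, 24, 50, 69, 71, 90, 90, 99]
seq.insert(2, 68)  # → [-8, -8, 68, 2, 24, 50, 69, 71, 90, 90, 99]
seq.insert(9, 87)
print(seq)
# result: [-8, -8, 68, 2, 24, 50, 69, 71, 90, 87, 90, 99]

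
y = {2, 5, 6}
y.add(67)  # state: {2, 5, 6, 67}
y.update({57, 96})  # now {2, 5, 6, 57, 67, 96}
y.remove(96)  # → {2, 5, 6, 57, 67}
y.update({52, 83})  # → {2, 5, 6, 52, 57, 67, 83}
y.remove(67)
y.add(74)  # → {2, 5, 6, 52, 57, 74, 83}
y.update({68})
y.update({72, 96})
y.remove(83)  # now {2, 5, 6, 52, 57, 68, 72, 74, 96}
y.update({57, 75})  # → {2, 5, 6, 52, 57, 68, 72, 74, 75, 96}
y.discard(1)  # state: {2, 5, 6, 52, 57, 68, 72, 74, 75, 96}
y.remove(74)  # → {2, 5, 6, 52, 57, 68, 72, 75, 96}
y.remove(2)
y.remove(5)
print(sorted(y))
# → [6, 52, 57, 68, 72, 75, 96]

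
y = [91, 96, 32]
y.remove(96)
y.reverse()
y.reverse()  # [91, 32]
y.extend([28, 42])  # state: [91, 32, 28, 42]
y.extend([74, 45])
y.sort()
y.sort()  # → [28, 32, 42, 45, 74, 91]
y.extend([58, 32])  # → [28, 32, 42, 45, 74, 91, 58, 32]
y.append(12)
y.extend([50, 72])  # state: [28, 32, 42, 45, 74, 91, 58, 32, 12, 50, 72]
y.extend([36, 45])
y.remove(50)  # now [28, 32, 42, 45, 74, 91, 58, 32, 12, 72, 36, 45]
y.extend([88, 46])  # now [28, 32, 42, 45, 74, 91, 58, 32, 12, 72, 36, 45, 88, 46]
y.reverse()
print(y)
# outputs [46, 88, 45, 36, 72, 12, 32, 58, 91, 74, 45, 42, 32, 28]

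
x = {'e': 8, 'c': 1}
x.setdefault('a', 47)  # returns 47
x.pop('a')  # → 47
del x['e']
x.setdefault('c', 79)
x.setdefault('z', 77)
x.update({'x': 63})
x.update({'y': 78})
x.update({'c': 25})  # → {'c': 25, 'z': 77, 'x': 63, 'y': 78}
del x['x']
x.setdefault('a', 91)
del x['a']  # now {'c': 25, 'z': 77, 'y': 78}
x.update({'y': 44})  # {'c': 25, 'z': 77, 'y': 44}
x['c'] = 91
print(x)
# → {'c': 91, 'z': 77, 'y': 44}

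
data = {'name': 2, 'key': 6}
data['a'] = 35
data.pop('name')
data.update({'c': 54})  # {'key': 6, 'a': 35, 'c': 54}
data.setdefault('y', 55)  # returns 55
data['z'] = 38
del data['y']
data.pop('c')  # 54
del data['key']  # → {'a': 35, 'z': 38}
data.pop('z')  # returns 38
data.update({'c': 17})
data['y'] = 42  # {'a': 35, 'c': 17, 'y': 42}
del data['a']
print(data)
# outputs {'c': 17, 'y': 42}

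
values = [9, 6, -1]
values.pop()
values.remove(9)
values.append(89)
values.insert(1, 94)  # [6, 94, 89]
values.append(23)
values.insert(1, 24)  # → [6, 24, 94, 89, 23]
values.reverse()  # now [23, 89, 94, 24, 6]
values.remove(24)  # [23, 89, 94, 6]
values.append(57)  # [23, 89, 94, 6, 57]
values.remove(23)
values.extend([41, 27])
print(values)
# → [89, 94, 6, 57, 41, 27]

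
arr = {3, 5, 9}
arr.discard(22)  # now {3, 5, 9}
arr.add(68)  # {3, 5, 9, 68}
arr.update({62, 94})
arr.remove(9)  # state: {3, 5, 62, 68, 94}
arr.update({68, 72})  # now {3, 5, 62, 68, 72, 94}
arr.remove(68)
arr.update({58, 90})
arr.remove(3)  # {5, 58, 62, 72, 90, 94}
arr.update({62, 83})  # {5, 58, 62, 72, 83, 90, 94}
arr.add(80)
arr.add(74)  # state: {5, 58, 62, 72, 74, 80, 83, 90, 94}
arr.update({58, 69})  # {5, 58, 62, 69, 72, 74, 80, 83, 90, 94}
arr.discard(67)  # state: {5, 58, 62, 69, 72, 74, 80, 83, 90, 94}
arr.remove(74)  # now {5, 58, 62, 69, 72, 80, 83, 90, 94}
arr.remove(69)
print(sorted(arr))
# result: [5, 58, 62, 72, 80, 83, 90, 94]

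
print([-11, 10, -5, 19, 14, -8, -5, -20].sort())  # None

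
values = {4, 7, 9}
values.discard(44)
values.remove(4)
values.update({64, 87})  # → {7, 9, 64, 87}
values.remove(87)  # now {7, 9, 64}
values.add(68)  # {7, 9, 64, 68}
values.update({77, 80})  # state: {7, 9, 64, 68, 77, 80}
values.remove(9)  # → {7, 64, 68, 77, 80}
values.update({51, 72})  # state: {7, 51, 64, 68, 72, 77, 80}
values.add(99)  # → {7, 51, 64, 68, 72, 77, 80, 99}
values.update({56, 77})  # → {7, 51, 56, 64, 68, 72, 77, 80, 99}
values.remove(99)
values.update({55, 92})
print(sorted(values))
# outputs [7, 51, 55, 56, 64, 68, 72, 77, 80, 92]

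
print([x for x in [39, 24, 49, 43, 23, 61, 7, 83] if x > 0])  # [39, 24, 49, 43, 23, 61, 7, 83]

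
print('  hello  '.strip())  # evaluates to hello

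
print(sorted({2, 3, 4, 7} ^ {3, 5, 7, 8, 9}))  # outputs [2, 4, 5, 8, 9]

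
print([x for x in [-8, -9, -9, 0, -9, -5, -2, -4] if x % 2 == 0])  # [-8, 0, -2, -4]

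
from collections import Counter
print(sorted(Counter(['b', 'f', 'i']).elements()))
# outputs ['b', 'f', 'i']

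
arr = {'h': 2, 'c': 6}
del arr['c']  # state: {'h': 2}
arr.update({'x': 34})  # {'h': 2, 'x': 34}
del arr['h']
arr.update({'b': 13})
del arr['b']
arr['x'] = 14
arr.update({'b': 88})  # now {'x': 14, 'b': 88}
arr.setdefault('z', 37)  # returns 37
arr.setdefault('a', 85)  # 85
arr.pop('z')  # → 37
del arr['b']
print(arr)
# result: {'x': 14, 'a': 85}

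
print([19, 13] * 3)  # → [19, 13, 19, 13, 19, 13]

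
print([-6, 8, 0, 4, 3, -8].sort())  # None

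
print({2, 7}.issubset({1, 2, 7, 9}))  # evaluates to True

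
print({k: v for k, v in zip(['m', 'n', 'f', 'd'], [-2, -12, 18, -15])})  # {'m': -2, 'n': -12, 'f': 18, 'd': -15}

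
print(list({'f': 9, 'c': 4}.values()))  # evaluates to [9, 4]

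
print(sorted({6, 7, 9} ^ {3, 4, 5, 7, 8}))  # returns [3, 4, 5, 6, 8, 9]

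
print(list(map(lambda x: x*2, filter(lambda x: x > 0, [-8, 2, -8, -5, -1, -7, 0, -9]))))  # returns [4]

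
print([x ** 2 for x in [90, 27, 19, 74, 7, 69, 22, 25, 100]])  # [8100, 729, 361, 5476, 49, 4761, 484, 625, 10000]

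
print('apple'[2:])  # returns ple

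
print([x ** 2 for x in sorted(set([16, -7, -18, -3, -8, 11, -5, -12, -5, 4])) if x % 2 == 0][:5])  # [324, 144, 64, 16, 256]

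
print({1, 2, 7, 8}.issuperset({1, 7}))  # True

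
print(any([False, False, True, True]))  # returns True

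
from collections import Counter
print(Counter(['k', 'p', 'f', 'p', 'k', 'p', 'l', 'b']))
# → Counter({'p': 3, 'k': 2, 'f': 1, 'l': 1, 'b': 1})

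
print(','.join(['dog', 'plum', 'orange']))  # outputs dog,plum,orange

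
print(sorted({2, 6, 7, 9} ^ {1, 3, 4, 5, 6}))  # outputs [1, 2, 3, 4, 5, 7, 9]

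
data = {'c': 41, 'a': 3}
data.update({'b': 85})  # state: {'c': 41, 'a': 3, 'b': 85}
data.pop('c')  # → 41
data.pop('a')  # 3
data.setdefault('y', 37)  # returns 37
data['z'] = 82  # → {'b': 85, 'y': 37, 'z': 82}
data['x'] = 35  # {'b': 85, 'y': 37, 'z': 82, 'x': 35}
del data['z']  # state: {'b': 85, 'y': 37, 'x': 35}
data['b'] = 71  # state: {'b': 71, 'y': 37, 'x': 35}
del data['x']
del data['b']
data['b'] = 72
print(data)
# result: {'y': 37, 'b': 72}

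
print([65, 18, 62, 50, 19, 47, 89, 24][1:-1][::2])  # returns [18, 50, 47]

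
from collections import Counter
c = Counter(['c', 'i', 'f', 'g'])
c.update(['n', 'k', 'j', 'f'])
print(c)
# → Counter({'f': 2, 'c': 1, 'i': 1, 'g': 1, 'n': 1, 'k': 1, 'j': 1})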